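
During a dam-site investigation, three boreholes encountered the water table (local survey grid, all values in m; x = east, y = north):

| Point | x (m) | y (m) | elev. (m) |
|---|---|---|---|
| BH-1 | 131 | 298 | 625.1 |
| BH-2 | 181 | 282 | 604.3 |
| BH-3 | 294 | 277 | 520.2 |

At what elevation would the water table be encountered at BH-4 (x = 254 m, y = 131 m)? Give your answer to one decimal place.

Two edge vectors: BH-1→BH-2 = (50, -16, -20.8), BH-1→BH-3 = (163, -21, -104.9).
Normal n = (BH-1→BH-2) × (BH-1→BH-3) = (1241.6, 1854.6, 1558).
So ∂z/∂x = −n_x/n_z = −0.79692 and ∂z/∂y = −n_y/n_z = −1.19037.
Intercept c from BH-1: 625.1 + 104.40 + 354.73 = 1084.23.
At (254, 131): z = −202.4 − 155.9 + 1084.23 = 725.9 m.

725.9 m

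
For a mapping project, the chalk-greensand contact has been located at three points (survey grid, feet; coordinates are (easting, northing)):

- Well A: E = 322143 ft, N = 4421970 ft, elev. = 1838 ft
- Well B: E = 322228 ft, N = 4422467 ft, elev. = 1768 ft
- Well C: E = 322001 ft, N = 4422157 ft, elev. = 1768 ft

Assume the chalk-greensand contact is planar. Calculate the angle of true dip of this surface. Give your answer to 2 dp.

17.28°

Let the plane be z = a·E + b·N + c.
Well B−Well A: 85a + 497b = −70;  Well C−Well A: −142a + 187b = −70.
Solving gives a = 0.25096, b = −0.18377.
Gradient magnitude |∇z| = √(a² + b²) = √(0.06298 + 0.03377) = 0.31105.
True dip = arctan(0.31105) = 17.28°, dipping toward NW (azimuth ≈ 306°).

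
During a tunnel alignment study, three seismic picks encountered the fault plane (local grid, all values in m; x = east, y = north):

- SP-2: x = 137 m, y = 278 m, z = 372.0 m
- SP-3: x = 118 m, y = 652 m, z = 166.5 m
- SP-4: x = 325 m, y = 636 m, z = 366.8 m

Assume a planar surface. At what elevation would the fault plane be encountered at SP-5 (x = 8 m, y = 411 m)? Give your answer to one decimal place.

185.4 m

Two edge vectors: SP-2→SP-3 = (-19, 374, -205.5), SP-2→SP-4 = (188, 358, -5.2).
Normal n = (SP-2→SP-3) × (SP-2→SP-4) = (71624.2, -38732.8, -77114).
So ∂z/∂x = −n_x/n_z = 0.92881 and ∂z/∂y = −n_y/n_z = −0.50228.
Intercept c from SP-2: 372 − 127.25 + 139.63 = 384.39.
At (8, 411): z = 7.4 − 206.4 + 384.39 = 185.4 m.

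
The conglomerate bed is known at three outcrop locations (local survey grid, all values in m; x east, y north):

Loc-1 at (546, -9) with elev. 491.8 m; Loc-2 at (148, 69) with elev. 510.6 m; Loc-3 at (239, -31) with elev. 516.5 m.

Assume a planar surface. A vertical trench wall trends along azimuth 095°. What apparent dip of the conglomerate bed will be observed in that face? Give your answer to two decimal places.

3.46°

Two edge vectors: Loc-1→Loc-2 = (-398, 78, 18.8), Loc-1→Loc-3 = (-307, -22, 24.7).
Normal n = (Loc-1→Loc-2) × (Loc-1→Loc-3) = (2340.2, 4059, 32702).
So ∂z/∂x = −n_x/n_z = −0.07156 and ∂z/∂y = −n_y/n_z = −0.12412.
Unit vector along 095° is (sin 95°, cos 95°) = (0.9962, -0.0872).
Slope in that direction = a·(0.9962) + b·(-0.0872) = −0.06047.
Apparent dip = arctan|0.06047| = 3.46° (true dip is 8.2°, so apparent ≤ true as expected).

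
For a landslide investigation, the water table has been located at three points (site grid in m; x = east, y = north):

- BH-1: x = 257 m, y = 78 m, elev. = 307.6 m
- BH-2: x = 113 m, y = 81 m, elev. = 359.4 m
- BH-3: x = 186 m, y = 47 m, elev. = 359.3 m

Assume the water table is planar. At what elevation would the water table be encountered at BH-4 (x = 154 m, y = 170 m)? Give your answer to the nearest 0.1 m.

Let the plane be z = a·x + b·y + c.
BH-2−BH-1: −144a + 3b = 51.8;  BH-3−BH-1: −71a − 31b = 51.7.
Solving gives a = −0.37650, b = −0.80543.
Then c = 307.6 − a·257 − b·78 = 467.18.
At (154, 170): z = −58.0 − 136.9 + 467.18 = 272.3 m.

272.3 m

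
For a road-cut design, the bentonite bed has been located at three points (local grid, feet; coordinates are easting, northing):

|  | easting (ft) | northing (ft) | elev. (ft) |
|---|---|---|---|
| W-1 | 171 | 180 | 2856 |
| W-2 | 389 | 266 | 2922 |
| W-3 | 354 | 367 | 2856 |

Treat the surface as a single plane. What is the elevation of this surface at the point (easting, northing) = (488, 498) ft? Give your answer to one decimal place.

2858.9 ft

Let the plane be z = a·easting + b·northing + c.
W-2−W-1: 218a + 86b = 66;  W-3−W-1: 183a + 187b = 0.
Solving gives a = 0.49313, b = −0.48258.
Then c = 2856 − a·171 − b·180 = 2858.54.
At (488, 498): z = 240.6 − 240.3 + 2858.54 = 2858.9 ft.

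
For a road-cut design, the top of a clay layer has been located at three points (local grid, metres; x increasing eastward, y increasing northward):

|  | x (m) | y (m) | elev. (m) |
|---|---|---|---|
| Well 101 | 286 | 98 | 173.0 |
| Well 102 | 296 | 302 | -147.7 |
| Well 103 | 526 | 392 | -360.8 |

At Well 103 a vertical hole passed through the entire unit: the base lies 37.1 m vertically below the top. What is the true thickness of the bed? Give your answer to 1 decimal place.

Two edge vectors: Well 101→Well 102 = (10, 204, -320.7), Well 101→Well 103 = (240, 294, -533.8).
Normal n = (Well 101→Well 102) × (Well 101→Well 103) = (-14609.4, -71630, -46020).
So ∂z/∂x = −n_x/n_z = −0.31746 and ∂z/∂y = −n_y/n_z = −1.55650.
|∇z| = √(a²+b²) = 1.58854, so dip δ = arctan(1.58854) = 57.81°.
True thickness = vertical thickness × cos δ = 37.1 × cos 57.81° = 19.8 m.

19.8 m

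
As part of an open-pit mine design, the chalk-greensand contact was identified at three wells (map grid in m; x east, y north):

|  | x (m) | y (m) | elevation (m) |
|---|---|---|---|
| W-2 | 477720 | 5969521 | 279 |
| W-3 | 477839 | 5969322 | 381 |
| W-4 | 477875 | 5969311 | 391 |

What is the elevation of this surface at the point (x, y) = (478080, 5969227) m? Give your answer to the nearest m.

457 m

Let the plane be z = a·x + b·y + c.
W-3−W-2: 119a − 199b = 102;  W-4−W-2: 155a − 210b = 112.
Solving gives a = 0.14824936, b = −0.42391119.
Then c = 279 − a·477720 − b·5969521 = 2460004.05.
At (478080, 5969227): z = 70875.1 − 2530422.1 + 2460004.05 = 457.0 m.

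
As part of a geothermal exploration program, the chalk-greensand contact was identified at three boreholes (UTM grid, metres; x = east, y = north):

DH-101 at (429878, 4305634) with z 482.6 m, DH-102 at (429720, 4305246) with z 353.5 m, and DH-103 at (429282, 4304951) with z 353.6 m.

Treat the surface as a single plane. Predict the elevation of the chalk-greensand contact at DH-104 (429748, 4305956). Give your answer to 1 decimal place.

670.5 m

Two edge vectors: DH-101→DH-102 = (-158, -388, -129.1), DH-101→DH-103 = (-596, -683, -129).
Normal n = (DH-101→DH-102) × (DH-101→DH-103) = (-38123.3, 56561.6, -123334).
So ∂z/∂x = −n_x/n_z = −0.309106167 and ∂z/∂y = −n_y/n_z = 0.458605089.
Intercept c from DH-101: 482.6 + 132877.94 − 1974585.66 = −1841225.12.
At (429748, 4305956): z = −132837.8 + 1974733.3 − 1841225.12 = 670.5 m.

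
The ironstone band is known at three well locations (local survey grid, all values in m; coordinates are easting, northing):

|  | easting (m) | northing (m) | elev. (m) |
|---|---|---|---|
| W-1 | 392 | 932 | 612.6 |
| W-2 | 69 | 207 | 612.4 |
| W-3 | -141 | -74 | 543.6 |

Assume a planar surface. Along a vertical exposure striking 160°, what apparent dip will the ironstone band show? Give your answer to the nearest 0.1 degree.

Two edge vectors: W-1→W-2 = (-323, -725, -0.2), W-1→W-3 = (-533, -1006, -69).
Normal n = (W-1→W-2) × (W-1→W-3) = (49823.8, -22180.4, -61487).
So ∂z/∂easting = −n_x/n_z = 0.81031 and ∂z/∂northing = −n_y/n_z = −0.36073.
Unit vector along 160° is (sin 160°, cos 160°) = (0.3420, -0.9397).
Slope in that direction = a·(0.3420) + b·(-0.9397) = 0.61612.
Apparent dip = arctan|0.61612| = 31.6° (true dip is 41.6°, so apparent ≤ true as expected).

31.6°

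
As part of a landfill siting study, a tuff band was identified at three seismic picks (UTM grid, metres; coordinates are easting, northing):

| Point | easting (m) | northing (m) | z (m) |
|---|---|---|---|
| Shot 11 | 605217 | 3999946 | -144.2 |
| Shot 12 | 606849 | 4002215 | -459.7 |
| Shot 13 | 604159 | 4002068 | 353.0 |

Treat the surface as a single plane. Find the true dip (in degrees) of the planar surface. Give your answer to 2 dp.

Two edge vectors: Shot 11→Shot 12 = (1632, 2269, -315.5), Shot 11→Shot 13 = (-1058, 2122, 497.2).
Normal n = (Shot 11→Shot 12) × (Shot 11→Shot 13) = (1797637.8, -477631.4, 5863706).
So ∂z/∂easting = −n_x/n_z = −0.30657 and ∂z/∂northing = −n_y/n_z = 0.08146.
Gradient magnitude |∇z| = √(a² + b²) = √(0.09399 + 0.00664) = 0.31721.
True dip = arctan(0.31721) = 17.60°, dipping toward ESE (azimuth ≈ 105°).

17.60°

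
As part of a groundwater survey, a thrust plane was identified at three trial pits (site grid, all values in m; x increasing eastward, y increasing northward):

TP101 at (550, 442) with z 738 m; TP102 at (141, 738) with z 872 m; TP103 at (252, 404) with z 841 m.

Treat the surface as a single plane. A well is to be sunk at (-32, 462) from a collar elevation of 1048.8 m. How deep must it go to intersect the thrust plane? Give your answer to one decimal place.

Let the plane be z = a·x + b·y + c.
TP102−TP101: −409a + 296b = 134;  TP103−TP101: −298a − 38b = 103.
Solving gives a = −0.34294, b = −0.02116.
Then c = 738 − a·550 − b·442 = 935.97.
At (-32, 462): z_contact = 10.97 − 9.77 + 935.97 = 937.17 m.
Depth below ground = 1048.8 − 937.17 = 111.6 m.

111.6 m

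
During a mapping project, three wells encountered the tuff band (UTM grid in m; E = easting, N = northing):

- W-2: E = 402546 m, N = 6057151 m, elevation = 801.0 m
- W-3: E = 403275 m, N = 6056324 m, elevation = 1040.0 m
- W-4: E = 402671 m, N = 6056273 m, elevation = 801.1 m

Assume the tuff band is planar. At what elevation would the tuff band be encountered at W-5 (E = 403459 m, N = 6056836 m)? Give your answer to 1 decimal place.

1140.3 m

Two edge vectors: W-2→W-3 = (729, -827, 239), W-2→W-4 = (125, -878, 0.1).
Normal n = (W-2→W-3) × (W-2→W-4) = (209759.3, 29802.1, -536687).
So ∂z/∂E = −n_x/n_z = 0.390841030 and ∂z/∂N = −n_y/n_z = 0.055529759.
Intercept c from W-2: 801 − 157331.49 − 336352.14 = −492882.63.
At (403459, 6056836): z = 157688.3 + 336334.6 − 492882.63 = 1140.3 m.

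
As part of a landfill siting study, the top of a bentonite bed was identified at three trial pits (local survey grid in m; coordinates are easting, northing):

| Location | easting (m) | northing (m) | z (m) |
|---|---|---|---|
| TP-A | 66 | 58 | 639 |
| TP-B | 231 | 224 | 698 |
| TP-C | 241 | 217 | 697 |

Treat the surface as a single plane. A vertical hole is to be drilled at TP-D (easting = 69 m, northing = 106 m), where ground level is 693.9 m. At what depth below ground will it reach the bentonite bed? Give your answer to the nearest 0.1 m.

Two edge vectors: TP-A→TP-B = (165, 166, 59), TP-A→TP-C = (175, 159, 58).
Normal n = (TP-A→TP-B) × (TP-A→TP-C) = (247, 755, -2815).
So ∂z/∂easting = −n_x/n_z = 0.08774 and ∂z/∂northing = −n_y/n_z = 0.26821.
Intercept c from TP-A: 639 − 5.79 − 15.56 = 617.65.
At (69, 106): z_contact = 6.05 + 28.43 + 617.65 = 652.14 m.
Depth below ground = 693.9 − 652.14 = 41.8 m.

41.8 m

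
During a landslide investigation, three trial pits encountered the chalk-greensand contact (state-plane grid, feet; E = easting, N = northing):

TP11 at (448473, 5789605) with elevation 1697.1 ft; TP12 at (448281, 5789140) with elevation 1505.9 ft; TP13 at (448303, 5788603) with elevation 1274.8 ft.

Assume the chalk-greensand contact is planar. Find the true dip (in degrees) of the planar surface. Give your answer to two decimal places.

Let the plane be z = a·E + b·N + c.
TP12−TP11: −192a − 465b = −191.2;  TP13−TP11: −170a − 1002b = −422.3.
Solving gives a = −0.04224, b = 0.42862.
Gradient magnitude |∇z| = √(a² + b²) = √(0.00178 + 0.18372) = 0.43070.
True dip = arctan(0.43070) = 23.30°, dipping toward S (azimuth ≈ 174°).

23.30°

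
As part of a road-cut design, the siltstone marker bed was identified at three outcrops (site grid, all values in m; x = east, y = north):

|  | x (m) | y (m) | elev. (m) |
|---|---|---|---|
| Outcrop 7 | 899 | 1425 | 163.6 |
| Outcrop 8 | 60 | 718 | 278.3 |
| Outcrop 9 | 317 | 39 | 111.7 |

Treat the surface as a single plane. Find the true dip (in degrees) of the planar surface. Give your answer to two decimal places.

16.64°

Two edge vectors: Outcrop 7→Outcrop 8 = (-839, -707, 114.7), Outcrop 7→Outcrop 9 = (-582, -1386, -51.9).
Normal n = (Outcrop 7→Outcrop 8) × (Outcrop 7→Outcrop 9) = (195667.5, -110299.5, 751380).
So ∂z/∂x = −n_x/n_z = −0.26041 and ∂z/∂y = −n_y/n_z = 0.14680.
Gradient magnitude |∇z| = √(a² + b²) = √(0.06781 + 0.02155) = 0.29894.
True dip = arctan(0.29894) = 16.64°, dipping toward ESE (azimuth ≈ 119°).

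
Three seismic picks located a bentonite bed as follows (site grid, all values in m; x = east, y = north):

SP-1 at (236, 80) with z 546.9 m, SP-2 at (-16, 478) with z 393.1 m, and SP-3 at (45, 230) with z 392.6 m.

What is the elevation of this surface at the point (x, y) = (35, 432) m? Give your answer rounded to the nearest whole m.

433 m

Let the plane be z = a·x + b·y + c.
SP-2−SP-1: −252a + 398b = −153.8;  SP-3−SP-1: −191a + 150b = −154.3.
Solving gives a = 1.00323, b = 0.24878.
Then c = 546.9 − a·236 − b·80 = 290.24.
At (35, 432): z = 35.1 + 107.5 + 290.24 = 432.8 m.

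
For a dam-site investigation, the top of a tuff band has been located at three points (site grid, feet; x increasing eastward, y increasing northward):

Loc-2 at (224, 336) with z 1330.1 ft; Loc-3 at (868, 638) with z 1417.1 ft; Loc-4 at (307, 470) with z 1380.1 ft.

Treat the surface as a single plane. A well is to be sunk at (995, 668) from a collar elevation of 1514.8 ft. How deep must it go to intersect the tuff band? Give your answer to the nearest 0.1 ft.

Two edge vectors: Loc-2→Loc-3 = (644, 302, 87), Loc-2→Loc-4 = (83, 134, 50).
Normal n = (Loc-2→Loc-3) × (Loc-2→Loc-4) = (3442, -24979, 61230).
So ∂z/∂x = −n_x/n_z = −0.05621 and ∂z/∂y = −n_y/n_z = 0.40795.
Intercept c from Loc-2: 1330.1 + 12.59 − 137.07 = 1205.62.
At (995, 668): z_contact = −55.93 + 272.51 + 1205.62 = 1422.20 ft.
Depth below ground = 1514.8 − 1422.20 = 92.6 ft.

92.6 ft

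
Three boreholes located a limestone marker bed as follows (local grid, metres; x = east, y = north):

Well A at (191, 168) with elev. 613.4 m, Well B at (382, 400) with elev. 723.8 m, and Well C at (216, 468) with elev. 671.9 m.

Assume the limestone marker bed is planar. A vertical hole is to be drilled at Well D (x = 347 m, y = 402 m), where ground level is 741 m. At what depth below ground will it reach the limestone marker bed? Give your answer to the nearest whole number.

30 m

Two edge vectors: Well A→Well B = (191, 232, 110.4), Well A→Well C = (25, 300, 58.5).
Normal n = (Well A→Well B) × (Well A→Well C) = (-19548, -8413.5, 51500).
So ∂z/∂x = −n_x/n_z = 0.37957 and ∂z/∂y = −n_y/n_z = 0.16337.
Intercept c from Well A: 613.4 − 72.50 − 27.45 = 513.46.
At (347, 402): z_contact = 131.7 + 65.7 + 513.46 = 710.8 m.
Depth below ground = 741 − 710.8 = 30 m.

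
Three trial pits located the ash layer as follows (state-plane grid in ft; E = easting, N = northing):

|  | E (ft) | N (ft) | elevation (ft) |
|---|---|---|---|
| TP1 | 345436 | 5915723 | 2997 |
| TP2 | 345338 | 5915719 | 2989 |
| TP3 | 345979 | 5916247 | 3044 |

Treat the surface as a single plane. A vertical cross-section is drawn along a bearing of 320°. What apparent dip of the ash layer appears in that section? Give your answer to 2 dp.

Let the plane be z = a·E + b·N + c.
TP2−TP1: −98a − 4b = −8;  TP3−TP1: 543a + 524b = 47.
Solving gives a = 0.08142, b = 0.00533.
Unit vector along 320° is (sin 320°, cos 320°) = (-0.6428, 0.7660).
Slope in that direction = a·(-0.6428) + b·(0.7660) = −0.04825.
Apparent dip = arctan|0.04825| = 2.76° (true dip is 4.7°, so apparent ≤ true as expected).

2.76°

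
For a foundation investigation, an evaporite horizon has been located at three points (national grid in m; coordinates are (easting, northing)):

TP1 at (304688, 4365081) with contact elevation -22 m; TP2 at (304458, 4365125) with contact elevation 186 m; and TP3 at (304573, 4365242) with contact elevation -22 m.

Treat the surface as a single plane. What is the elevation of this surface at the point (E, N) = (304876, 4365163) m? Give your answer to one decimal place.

-280.3 m

Let the plane be z = a·E + b·N + c.
TP2−TP1: −230a + 44b = 208;  TP3−TP1: −115a + 161b = 0.
Solving gives a = −1.047482014, b = −0.748201439.
Then c = -22 − a·304688 − b·4365081 = 3585093.08.
At (304876, 4365163): z = −319352.1 − 3266021.2 + 3585093.08 = -280.3 m.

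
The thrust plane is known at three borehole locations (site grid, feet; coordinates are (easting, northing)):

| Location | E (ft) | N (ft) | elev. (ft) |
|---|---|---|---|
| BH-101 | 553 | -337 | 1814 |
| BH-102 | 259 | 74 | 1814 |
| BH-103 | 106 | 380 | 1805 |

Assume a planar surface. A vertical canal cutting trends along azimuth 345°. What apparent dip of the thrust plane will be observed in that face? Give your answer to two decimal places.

3.38°

Two edge vectors: BH-101→BH-102 = (-294, 411, 0), BH-101→BH-103 = (-447, 717, -9).
Normal n = (BH-101→BH-102) × (BH-101→BH-103) = (-3699, -2646, -27081).
So ∂z/∂E = −n_x/n_z = −0.13659 and ∂z/∂N = −n_y/n_z = −0.09771.
Unit vector along 345° is (sin 345°, cos 345°) = (-0.2588, 0.9659).
Slope in that direction = a·(-0.2588) + b·(0.9659) = −0.05903.
Apparent dip = arctan|0.05903| = 3.38° (true dip is 9.5°, so apparent ≤ true as expected).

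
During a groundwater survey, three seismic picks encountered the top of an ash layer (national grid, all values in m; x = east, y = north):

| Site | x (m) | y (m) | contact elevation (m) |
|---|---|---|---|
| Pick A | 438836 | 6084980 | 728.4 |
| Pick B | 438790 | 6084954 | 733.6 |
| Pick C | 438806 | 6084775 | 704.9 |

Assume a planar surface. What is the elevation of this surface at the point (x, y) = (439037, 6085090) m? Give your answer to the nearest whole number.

Two edge vectors: Pick A→Pick B = (-46, -26, 5.2), Pick A→Pick C = (-30, -205, -23.5).
Normal n = (Pick A→Pick B) × (Pick A→Pick C) = (1677, -1237, 8650).
So ∂z/∂x = −n_x/n_z = −0.19387283 and ∂z/∂y = −n_y/n_z = 0.14300578.
Intercept c from Pick A: 728.4 + 85078.38 − 870187.31 = −784380.54.
At (439037, 6085090): z = −85117.3 + 870203.0 − 784380.54 = 705.2 m.

705 m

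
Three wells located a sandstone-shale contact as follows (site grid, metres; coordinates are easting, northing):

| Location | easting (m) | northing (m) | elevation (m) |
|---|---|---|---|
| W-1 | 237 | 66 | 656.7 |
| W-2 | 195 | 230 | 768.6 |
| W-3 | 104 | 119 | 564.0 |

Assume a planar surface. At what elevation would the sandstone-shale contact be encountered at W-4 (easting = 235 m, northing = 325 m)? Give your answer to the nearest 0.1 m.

902.8 m

Let the plane be z = a·easting + b·northing + c.
W-2−W-1: −42a + 164b = 111.9;  W-3−W-1: −133a + 53b = −92.7.
Solving gives a = 1.07901, b = 0.95865.
Then c = 656.7 − a·237 − b·66 = 337.70.
At (235, 325): z = 253.6 + 311.6 + 337.70 = 902.8 m.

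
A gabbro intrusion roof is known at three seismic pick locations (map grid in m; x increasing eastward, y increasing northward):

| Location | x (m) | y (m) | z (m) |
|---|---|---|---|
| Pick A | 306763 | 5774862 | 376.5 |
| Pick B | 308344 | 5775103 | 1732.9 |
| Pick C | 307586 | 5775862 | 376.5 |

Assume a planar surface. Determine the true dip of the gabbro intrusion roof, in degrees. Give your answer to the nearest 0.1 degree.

51.8°

Let the plane be z = a·x + b·y + c.
Pick B−Pick A: 1581a + 241b = 1356.4;  Pick C−Pick A: 823a + 1000b = 0.
Solving gives a = 0.98101, b = −0.80737.
Gradient magnitude |∇z| = √(a² + b²) = √(0.96238 + 0.65185) = 1.27052.
True dip = arctan(1.27052) = 51.8°, dipping toward NW (azimuth ≈ 309°).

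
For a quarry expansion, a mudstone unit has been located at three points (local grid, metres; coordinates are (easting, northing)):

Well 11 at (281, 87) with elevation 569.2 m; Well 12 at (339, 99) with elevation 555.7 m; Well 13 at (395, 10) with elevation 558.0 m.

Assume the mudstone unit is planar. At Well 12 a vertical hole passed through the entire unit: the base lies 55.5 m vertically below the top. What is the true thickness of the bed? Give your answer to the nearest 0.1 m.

53.8 m

Let the plane be z = a·E + b·N + c.
Well 12−Well 11: 58a + 12b = −13.5;  Well 13−Well 11: 114a − 77b = −11.2.
Solving gives a = −0.20122, b = −0.15245.
|∇z| = √(a²+b²) = 0.25245, so dip δ = arctan(0.25245) = 14.17°.
True thickness = vertical thickness × cos δ = 55.5 × cos 14.17° = 53.8 m.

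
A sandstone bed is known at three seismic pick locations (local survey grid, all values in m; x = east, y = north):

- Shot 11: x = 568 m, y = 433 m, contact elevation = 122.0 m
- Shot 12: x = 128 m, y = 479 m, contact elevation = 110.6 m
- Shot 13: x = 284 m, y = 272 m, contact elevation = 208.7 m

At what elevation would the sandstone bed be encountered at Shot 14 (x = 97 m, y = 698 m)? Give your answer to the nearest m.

Two edge vectors: Shot 11→Shot 12 = (-440, 46, -11.4), Shot 11→Shot 13 = (-284, -161, 86.7).
Normal n = (Shot 11→Shot 12) × (Shot 11→Shot 13) = (2152.8, 41385.6, 83904).
So ∂z/∂x = −n_x/n_z = −0.02566 and ∂z/∂y = −n_y/n_z = −0.49325.
Intercept c from Shot 11: 122 + 14.57 + 213.58 = 350.15.
At (97, 698): z = −2.5 − 344.3 + 350.15 = 3.4 m.

3 m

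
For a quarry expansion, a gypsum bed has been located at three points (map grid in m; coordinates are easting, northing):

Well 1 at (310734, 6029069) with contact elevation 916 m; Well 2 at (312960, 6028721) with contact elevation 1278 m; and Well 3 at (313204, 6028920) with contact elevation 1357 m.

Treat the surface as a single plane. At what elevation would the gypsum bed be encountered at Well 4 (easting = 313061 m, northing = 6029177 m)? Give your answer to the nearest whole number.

Two edge vectors: Well 1→Well 2 = (2226, -348, 362), Well 1→Well 3 = (2470, -149, 441).
Normal n = (Well 1→Well 2) × (Well 1→Well 3) = (-99530, -87526, 527886).
So ∂z/∂easting = −n_x/n_z = 0.18854450 and ∂z/∂northing = −n_y/n_z = 0.16580474.
Intercept c from Well 1: 916 − 58587.19 − 999648.21 = −1057319.39.
At (313061, 6029177): z = 59025.9 + 999666.1 − 1057319.39 = 1372.6 m.

1373 m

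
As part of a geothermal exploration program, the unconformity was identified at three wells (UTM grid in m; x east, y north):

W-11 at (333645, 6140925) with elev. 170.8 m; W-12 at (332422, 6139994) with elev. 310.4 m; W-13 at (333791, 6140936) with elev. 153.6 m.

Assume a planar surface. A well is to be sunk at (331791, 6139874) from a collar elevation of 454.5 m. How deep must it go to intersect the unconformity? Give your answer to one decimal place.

Let the plane be z = a·x + b·y + c.
W-12−W-11: −1223a − 931b = 139.6;  W-13−W-11: 146a + 11b = −17.2.
Solving gives a = −0.118210544, b = 0.005339952.
Then c = 170.8 − a·333645 − b·6140925 = 6818.91.
At (331791, 6139874): z_contact = −39221.19 + 32786.64 + 6818.91 = 384.35 m.
Depth below ground = 454.5 − 384.35 = 70.1 m.

70.1 m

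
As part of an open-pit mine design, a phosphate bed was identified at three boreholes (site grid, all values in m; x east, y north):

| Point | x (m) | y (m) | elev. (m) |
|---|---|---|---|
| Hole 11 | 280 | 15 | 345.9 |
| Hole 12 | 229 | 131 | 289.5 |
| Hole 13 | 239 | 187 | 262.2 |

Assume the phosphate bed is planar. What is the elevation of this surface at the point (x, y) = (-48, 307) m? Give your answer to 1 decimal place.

Let the plane be z = a·x + b·y + c.
Hole 12−Hole 11: −51a + 116b = −56.4;  Hole 13−Hole 11: −41a + 172b = −83.7.
Solving gives a = −0.00209, b = −0.48713.
Then c = 345.9 − a·280 − b·15 = 353.79.
At (-48, 307): z = 0.1 − 149.5 + 353.79 = 204.3 m.

204.3 m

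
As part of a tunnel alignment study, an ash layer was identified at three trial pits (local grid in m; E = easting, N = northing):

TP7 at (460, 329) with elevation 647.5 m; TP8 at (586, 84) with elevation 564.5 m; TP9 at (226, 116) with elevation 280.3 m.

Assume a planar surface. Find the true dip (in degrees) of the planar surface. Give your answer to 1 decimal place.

49.2°

Two edge vectors: TP7→TP8 = (126, -245, -83), TP7→TP9 = (-234, -213, -367.2).
Normal n = (TP7→TP8) × (TP7→TP9) = (72285, 65689.2, -84168).
So ∂z/∂E = −n_x/n_z = 0.85882 and ∂z/∂N = −n_y/n_z = 0.78045.
Gradient magnitude |∇z| = √(a² + b²) = √(0.73757 + 0.60911) = 1.16046.
True dip = arctan(1.16046) = 49.2°, dipping toward SW (azimuth ≈ 228°).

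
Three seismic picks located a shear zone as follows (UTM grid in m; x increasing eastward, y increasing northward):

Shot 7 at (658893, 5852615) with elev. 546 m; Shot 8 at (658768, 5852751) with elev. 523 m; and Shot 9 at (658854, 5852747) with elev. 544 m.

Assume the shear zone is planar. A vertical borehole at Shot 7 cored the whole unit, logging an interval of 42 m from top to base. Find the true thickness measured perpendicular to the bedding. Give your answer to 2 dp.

40.71 m

Let the plane be z = a·x + b·y + c.
Shot 8−Shot 7: −125a + 136b = −23;  Shot 9−Shot 7: −39a + 132b = −2.
Solving gives a = 0.24687, b = 0.05779.
|∇z| = √(a²+b²) = 0.25355, so dip δ = arctan(0.25355) = 14.23°.
True thickness = vertical thickness × cos δ = 42 × cos 14.23° = 40.71 m.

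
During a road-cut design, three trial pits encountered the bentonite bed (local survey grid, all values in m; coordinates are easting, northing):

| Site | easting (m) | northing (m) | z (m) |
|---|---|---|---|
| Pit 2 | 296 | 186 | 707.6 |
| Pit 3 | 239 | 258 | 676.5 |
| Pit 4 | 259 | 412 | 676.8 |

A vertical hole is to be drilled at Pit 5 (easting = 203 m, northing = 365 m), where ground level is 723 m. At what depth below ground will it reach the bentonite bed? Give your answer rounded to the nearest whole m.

70 m

Let the plane be z = a·easting + b·northing + c.
Pit 3−Pit 2: −57a + 72b = −31.1;  Pit 4−Pit 2: −37a + 226b = −30.8.
Solving gives a = 0.47084, b = −0.05920.
Then c = 707.6 − a·296 − b·186 = 579.24.
At (203, 365): z_contact = 95.6 − 21.6 + 579.24 = 653.2 m.
Depth below ground = 723 − 653.2 = 70 m.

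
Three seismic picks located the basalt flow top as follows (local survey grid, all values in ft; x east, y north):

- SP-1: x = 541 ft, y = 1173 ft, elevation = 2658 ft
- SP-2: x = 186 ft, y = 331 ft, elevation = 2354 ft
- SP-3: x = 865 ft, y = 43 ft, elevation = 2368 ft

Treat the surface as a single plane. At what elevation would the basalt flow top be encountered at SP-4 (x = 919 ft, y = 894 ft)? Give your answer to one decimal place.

2630.3 ft

Two edge vectors: SP-1→SP-2 = (-355, -842, -304), SP-1→SP-3 = (324, -1130, -290).
Normal n = (SP-1→SP-2) × (SP-1→SP-3) = (-99340, -201446, 673958).
So ∂z/∂x = −n_x/n_z = 0.147398 and ∂z/∂y = −n_y/n_z = 0.298900.
Intercept c from SP-1: 2658 − 79.74 − 350.61 = 2227.65.
At (919, 894): z = 135.5 + 267.2 + 2227.65 = 2630.3 ft.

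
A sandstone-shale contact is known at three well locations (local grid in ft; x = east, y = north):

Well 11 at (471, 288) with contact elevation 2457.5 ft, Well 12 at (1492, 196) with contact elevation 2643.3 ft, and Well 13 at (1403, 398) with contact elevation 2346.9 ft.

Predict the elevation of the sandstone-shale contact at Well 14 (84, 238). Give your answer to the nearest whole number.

Let the plane be z = a·x + b·y + c.
Well 12−Well 11: 1021a − 92b = 185.8;  Well 13−Well 11: 932a + 110b = −110.6.
Solving gives a = 0.05182, b = −1.44450.
Then c = 2457.5 − a·471 − b·288 = 2849.11.
At (84, 238): z = 4.4 − 343.8 + 2849.11 = 2509.7 ft.

2510 ft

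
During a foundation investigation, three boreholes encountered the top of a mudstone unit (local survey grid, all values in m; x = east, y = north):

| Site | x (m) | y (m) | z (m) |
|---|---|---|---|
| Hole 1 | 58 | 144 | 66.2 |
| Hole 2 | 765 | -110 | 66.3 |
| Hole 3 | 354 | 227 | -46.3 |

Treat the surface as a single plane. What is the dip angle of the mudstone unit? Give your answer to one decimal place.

Let the plane be z = a·x + b·y + c.
Hole 2−Hole 1: 707a − 254b = 0.1;  Hole 3−Hole 1: 296a + 83b = −112.5.
Solving gives a = −0.21340, b = −0.59438.
Gradient magnitude |∇z| = √(a² + b²) = √(0.04554 + 0.35329) = 0.63153.
True dip = arctan(0.63153) = 32.3°, dipping toward NNE (azimuth ≈ 020°).

32.3°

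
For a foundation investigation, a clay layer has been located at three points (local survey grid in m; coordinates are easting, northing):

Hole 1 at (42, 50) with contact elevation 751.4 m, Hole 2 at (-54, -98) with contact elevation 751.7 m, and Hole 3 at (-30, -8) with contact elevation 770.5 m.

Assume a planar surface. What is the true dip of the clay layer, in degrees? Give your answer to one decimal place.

33.3°

Let the plane be z = a·easting + b·northing + c.
Hole 2−Hole 1: −96a − 148b = 0.3;  Hole 3−Hole 1: −72a − 58b = 19.1.
Solving gives a = −0.55216, b = 0.35613.
Gradient magnitude |∇z| = √(a² + b²) = √(0.30488 + 0.12683) = 0.65705.
True dip = arctan(0.65705) = 33.3°, dipping toward ESE (azimuth ≈ 123°).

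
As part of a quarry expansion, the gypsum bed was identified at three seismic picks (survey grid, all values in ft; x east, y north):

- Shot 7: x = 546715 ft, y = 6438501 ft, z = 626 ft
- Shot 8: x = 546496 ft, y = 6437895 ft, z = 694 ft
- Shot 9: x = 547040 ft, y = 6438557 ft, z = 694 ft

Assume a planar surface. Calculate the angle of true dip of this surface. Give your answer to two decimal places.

Two edge vectors: Shot 7→Shot 8 = (-219, -606, 68), Shot 7→Shot 9 = (325, 56, 68).
Normal n = (Shot 7→Shot 8) × (Shot 7→Shot 9) = (-45016, 36992, 184686).
So ∂z/∂x = −n_x/n_z = 0.24374 and ∂z/∂y = −n_y/n_z = −0.20030.
Gradient magnitude |∇z| = √(a² + b²) = √(0.05941 + 0.04012) = 0.31548.
True dip = arctan(0.31548) = 17.51°, dipping toward NW (azimuth ≈ 309°).

17.51°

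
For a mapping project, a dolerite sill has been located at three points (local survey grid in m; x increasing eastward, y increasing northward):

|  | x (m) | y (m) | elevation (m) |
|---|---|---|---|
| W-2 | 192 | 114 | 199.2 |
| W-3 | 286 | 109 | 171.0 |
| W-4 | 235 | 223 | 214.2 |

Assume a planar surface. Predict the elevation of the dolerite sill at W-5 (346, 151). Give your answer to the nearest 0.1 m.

Two edge vectors: W-2→W-3 = (94, -5, -28.2), W-2→W-4 = (43, 109, 15).
Normal n = (W-2→W-3) × (W-2→W-4) = (2998.8, -2622.6, 10461).
So ∂z/∂x = −n_x/n_z = −0.28666 and ∂z/∂y = −n_y/n_z = 0.25070.
Intercept c from W-2: 199.2 + 55.04 − 28.58 = 225.66.
At (346, 151): z = −99.2 + 37.9 + 225.66 = 164.3 m.

164.3 m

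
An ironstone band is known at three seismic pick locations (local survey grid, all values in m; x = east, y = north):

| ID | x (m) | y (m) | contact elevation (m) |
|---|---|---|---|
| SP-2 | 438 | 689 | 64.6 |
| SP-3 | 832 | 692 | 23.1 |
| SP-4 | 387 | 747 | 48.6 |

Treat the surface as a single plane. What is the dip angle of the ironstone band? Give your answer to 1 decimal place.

Two edge vectors: SP-2→SP-3 = (394, 3, -41.5), SP-2→SP-4 = (-51, 58, -16).
Normal n = (SP-2→SP-3) × (SP-2→SP-4) = (2359, 8420.5, 23005).
So ∂z/∂x = −n_x/n_z = −0.10254 and ∂z/∂y = −n_y/n_z = −0.36603.
Gradient magnitude |∇z| = √(a² + b²) = √(0.01052 + 0.13398) = 0.38012.
True dip = arctan(0.38012) = 20.8°, dipping toward NNE (azimuth ≈ 016°).

20.8°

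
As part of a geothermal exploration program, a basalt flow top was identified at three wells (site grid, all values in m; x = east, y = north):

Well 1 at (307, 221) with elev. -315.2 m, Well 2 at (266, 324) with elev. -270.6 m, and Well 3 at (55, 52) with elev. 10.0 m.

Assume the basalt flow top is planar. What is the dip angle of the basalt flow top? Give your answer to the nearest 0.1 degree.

Let the plane be z = a·x + b·y + c.
Well 2−Well 1: −41a + 103b = 44.6;  Well 3−Well 1: −252a − 169b = 325.2.
Solving gives a = −1.24777, b = −0.06368.
Gradient magnitude |∇z| = √(a² + b²) = √(1.55694 + 0.00405) = 1.24940.
True dip = arctan(1.24940) = 51.3°, dipping toward E (azimuth ≈ 087°).

51.3°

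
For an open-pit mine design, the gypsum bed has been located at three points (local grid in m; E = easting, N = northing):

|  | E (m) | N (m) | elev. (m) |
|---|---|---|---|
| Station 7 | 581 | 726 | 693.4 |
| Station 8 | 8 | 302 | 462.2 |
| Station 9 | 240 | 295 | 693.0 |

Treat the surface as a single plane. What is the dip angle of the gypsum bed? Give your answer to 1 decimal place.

Let the plane be z = a·E + b·N + c.
Station 8−Station 7: −573a − 424b = −231.2;  Station 9−Station 7: −341a − 431b = −0.4.
Solving gives a = 0.97166, b = −0.76783.
Gradient magnitude |∇z| = √(a² + b²) = √(0.94412 + 0.58957) = 1.23842.
True dip = arctan(1.23842) = 51.1°, dipping toward NW (azimuth ≈ 308°).

51.1°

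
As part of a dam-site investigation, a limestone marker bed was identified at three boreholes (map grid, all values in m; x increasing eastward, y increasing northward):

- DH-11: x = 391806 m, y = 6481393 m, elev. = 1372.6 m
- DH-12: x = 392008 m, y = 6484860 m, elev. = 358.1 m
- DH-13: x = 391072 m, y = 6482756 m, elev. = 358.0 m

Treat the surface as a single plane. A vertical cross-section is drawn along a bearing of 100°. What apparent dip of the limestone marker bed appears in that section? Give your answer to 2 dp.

Let the plane be z = a·x + b·y + c.
DH-12−DH-11: 202a + 3467b = −1014.5;  DH-13−DH-11: −734a + 1363b = −1014.6.
Solving gives a = 0.75701, b = −0.33672.
Unit vector along 100° is (sin 100°, cos 100°) = (0.9848, -0.1736).
Slope in that direction = a·(0.9848) + b·(-0.1736) = 0.80398.
Apparent dip = arctan|0.80398| = 38.80° (true dip is 39.6°, so apparent ≤ true as expected).

38.80°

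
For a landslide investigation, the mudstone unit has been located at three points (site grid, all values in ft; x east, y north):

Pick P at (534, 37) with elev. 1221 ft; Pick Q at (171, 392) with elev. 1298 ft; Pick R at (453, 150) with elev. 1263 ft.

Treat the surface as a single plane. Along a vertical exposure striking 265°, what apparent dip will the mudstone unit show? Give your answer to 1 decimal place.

29.6°

Two edge vectors: Pick P→Pick Q = (-363, 355, 77), Pick P→Pick R = (-81, 113, 42).
Normal n = (Pick P→Pick Q) × (Pick P→Pick R) = (6209, 9009, -12264).
So ∂z/∂x = −n_x/n_z = 0.50628 and ∂z/∂y = −n_y/n_z = 0.73459.
Unit vector along 265° is (sin 265°, cos 265°) = (-0.9962, -0.0872).
Slope in that direction = a·(-0.9962) + b·(-0.0872) = −0.56838.
Apparent dip = arctan|0.56838| = 29.6° (true dip is 41.7°, so apparent ≤ true as expected).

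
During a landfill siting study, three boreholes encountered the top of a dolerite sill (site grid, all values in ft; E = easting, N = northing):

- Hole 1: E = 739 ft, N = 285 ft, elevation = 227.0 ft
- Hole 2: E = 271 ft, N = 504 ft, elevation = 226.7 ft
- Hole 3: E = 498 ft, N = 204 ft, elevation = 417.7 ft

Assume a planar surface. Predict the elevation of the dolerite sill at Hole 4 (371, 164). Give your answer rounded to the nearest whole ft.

Two edge vectors: Hole 1→Hole 2 = (-468, 219, -0.3), Hole 1→Hole 3 = (-241, -81, 190.7).
Normal n = (Hole 1→Hole 2) × (Hole 1→Hole 3) = (41739, 89319.9, 90687).
So ∂z/∂E = −n_x/n_z = −0.46025 and ∂z/∂N = −n_y/n_z = −0.98493.
Intercept c from Hole 1: 227 + 340.13 + 280.70 = 847.83.
At (371, 164): z = −170.8 − 161.5 + 847.83 = 515.5 ft.

516 ft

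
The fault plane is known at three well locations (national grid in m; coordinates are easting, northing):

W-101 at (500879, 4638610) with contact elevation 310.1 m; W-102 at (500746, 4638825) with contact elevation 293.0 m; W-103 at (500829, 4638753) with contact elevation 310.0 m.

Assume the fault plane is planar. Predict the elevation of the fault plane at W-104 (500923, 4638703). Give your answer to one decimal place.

Two edge vectors: W-101→W-102 = (-133, 215, -17.1), W-101→W-103 = (-50, 143, -0.1).
Normal n = (W-101→W-102) × (W-101→W-103) = (2423.8, 841.7, -8269).
So ∂z/∂easting = −n_x/n_z = 0.293118878 and ∂z/∂northing = −n_y/n_z = 0.101789817.
Intercept c from W-101: 310.1 − 146817.09 − 472163.26 = −618670.26.
At (500923, 4638703): z = 146830.0 + 472172.7 − 618670.26 = 332.5 m.

332.5 m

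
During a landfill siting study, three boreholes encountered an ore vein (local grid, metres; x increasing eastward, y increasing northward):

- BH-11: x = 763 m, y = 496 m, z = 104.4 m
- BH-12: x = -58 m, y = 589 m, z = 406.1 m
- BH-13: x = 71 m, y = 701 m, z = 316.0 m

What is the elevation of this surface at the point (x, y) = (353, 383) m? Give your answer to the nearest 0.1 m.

308.8 m

Two edge vectors: BH-11→BH-12 = (-821, 93, 301.7), BH-11→BH-13 = (-692, 205, 211.6).
Normal n = (BH-11→BH-12) × (BH-11→BH-13) = (-42169.7, -35052.8, -103949).
So ∂z/∂x = −n_x/n_z = −0.40568 and ∂z/∂y = −n_y/n_z = −0.33721.
Intercept c from BH-11: 104.4 + 309.53 + 167.26 = 581.19.
At (353, 383): z = −143.2 − 129.2 + 581.19 = 308.8 m.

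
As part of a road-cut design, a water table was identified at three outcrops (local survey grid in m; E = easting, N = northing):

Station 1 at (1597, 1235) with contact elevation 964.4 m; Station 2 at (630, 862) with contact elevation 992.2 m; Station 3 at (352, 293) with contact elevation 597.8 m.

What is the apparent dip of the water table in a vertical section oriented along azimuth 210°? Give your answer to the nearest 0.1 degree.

29.8°

Let the plane be z = a·E + b·N + c.
Station 2−Station 1: −967a − 373b = 27.8;  Station 3−Station 1: −1245a − 942b = −366.6.
Solving gives a = −0.36488, b = 0.87142.
Unit vector along 210° is (sin 210°, cos 210°) = (-0.5000, -0.8660).
Slope in that direction = a·(-0.5000) + b·(-0.8660) = −0.57223.
Apparent dip = arctan|0.57223| = 29.8° (true dip is 43.4°, so apparent ≤ true as expected).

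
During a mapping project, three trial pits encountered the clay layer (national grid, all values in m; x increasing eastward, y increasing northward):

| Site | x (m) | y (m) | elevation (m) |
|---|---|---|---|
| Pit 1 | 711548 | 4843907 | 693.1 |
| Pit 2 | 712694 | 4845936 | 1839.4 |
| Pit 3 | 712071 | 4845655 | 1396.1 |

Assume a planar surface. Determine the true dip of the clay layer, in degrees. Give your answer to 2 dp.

33.05°

Two edge vectors: Pit 1→Pit 2 = (1146, 2029, 1146.3), Pit 1→Pit 3 = (523, 1748, 703).
Normal n = (Pit 1→Pit 2) × (Pit 1→Pit 3) = (-577345.4, -206123.1, 942041).
So ∂z/∂x = −n_x/n_z = 0.61287 and ∂z/∂y = −n_y/n_z = 0.21880.
Gradient magnitude |∇z| = √(a² + b²) = √(0.37561 + 0.04788) = 0.65075.
True dip = arctan(0.65075) = 33.05°, dipping toward WSW (azimuth ≈ 250°).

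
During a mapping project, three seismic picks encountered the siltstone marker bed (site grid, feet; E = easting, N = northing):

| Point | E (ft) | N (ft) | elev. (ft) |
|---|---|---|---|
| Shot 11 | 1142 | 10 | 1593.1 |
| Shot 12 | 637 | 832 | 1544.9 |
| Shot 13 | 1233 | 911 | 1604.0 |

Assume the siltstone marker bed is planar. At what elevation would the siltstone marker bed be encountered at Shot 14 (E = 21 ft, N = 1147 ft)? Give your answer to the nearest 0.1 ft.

Two edge vectors: Shot 11→Shot 12 = (-505, 822, -48.2), Shot 11→Shot 13 = (91, 901, 10.9).
Normal n = (Shot 11→Shot 12) × (Shot 11→Shot 13) = (52388, 1118.3, -529807).
So ∂z/∂E = −n_x/n_z = 0.098881 and ∂z/∂N = −n_y/n_z = 0.002111.
Intercept c from Shot 11: 1593.1 − 112.92 − 0.02 = 1480.16.
At (21, 1147): z = 2.1 + 2.4 + 1480.16 = 1484.7 ft.

1484.7 ft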